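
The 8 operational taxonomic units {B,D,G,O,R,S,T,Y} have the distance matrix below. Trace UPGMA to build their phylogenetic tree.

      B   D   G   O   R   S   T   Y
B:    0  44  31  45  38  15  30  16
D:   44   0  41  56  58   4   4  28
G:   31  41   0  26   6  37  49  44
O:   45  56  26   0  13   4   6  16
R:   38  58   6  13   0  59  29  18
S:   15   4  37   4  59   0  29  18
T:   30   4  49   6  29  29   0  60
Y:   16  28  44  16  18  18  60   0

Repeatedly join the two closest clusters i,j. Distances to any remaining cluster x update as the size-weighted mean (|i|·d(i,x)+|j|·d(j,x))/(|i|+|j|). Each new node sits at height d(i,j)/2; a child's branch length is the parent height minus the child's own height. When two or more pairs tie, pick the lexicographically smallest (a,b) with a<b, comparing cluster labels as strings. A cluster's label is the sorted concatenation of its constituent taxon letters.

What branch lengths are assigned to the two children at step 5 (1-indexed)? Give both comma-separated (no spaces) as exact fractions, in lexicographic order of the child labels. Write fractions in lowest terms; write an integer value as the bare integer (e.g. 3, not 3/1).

1. join D+S (d=4) ⇒ DS; edges |D|=2, |S|=2
  updated: d(B,DS)=59/2, d(DS,G)=39, d(DS,O)=30, d(DS,R)=117/2, d(DS,T)=33/2, d(DS,Y)=23
2. join G+R (d=6) ⇒ GR; edges |G|=3, |R|=3
  updated: d(B,GR)=69/2, d(DS,GR)=195/4, d(GR,O)=39/2, d(GR,T)=39, d(GR,Y)=31
3. join O+T (d=6) ⇒ OT; edges |O|=3, |T|=3
  updated: d(B,OT)=75/2, d(DS,OT)=93/4, d(GR,OT)=117/4, d(OT,Y)=38
4. join B+Y (d=16) ⇒ BY; edges |B|=8, |Y|=8
  updated: d(BY,DS)=105/4, d(BY,GR)=131/4, d(BY,OT)=151/4
5. join DS+OT (d=93/4) ⇒ DOST; edges |DS|=77/8, |OT|=69/8
  updated: d(BY,DOST)=32, d(DOST,GR)=39
6. join BY+DOST (d=32) ⇒ BDOSTY; edges |BY|=8, |DOST|=35/8
  updated: d(BDOSTY,GR)=443/12
7. join BDOSTY+GR (d=443/12) ⇒ BDGORSTY; edges |BDOSTY|=59/24, |GR|=371/24
final tree: (((B:8,Y:8):8,((D:2,S:2):77/8,(O:3,T:3):69/8):35/8):59/24,(G:3,R:3):371/24)
total length: 1933/24

77/8,69/8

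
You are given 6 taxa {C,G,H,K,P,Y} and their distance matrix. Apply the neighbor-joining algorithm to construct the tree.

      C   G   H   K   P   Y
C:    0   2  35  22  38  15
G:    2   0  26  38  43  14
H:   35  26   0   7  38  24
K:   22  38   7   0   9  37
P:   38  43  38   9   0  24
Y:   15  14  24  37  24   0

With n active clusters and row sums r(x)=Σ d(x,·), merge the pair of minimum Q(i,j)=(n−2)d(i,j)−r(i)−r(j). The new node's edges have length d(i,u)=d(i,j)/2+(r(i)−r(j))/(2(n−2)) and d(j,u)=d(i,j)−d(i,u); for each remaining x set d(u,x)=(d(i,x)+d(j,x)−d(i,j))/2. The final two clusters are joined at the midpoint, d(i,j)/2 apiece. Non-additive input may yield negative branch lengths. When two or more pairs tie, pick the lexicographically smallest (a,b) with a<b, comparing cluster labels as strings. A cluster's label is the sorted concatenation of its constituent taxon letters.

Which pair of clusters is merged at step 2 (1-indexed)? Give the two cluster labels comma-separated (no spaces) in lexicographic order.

H,KP

step 1: merge (K,P) at d=9, Q=-229; branch lengths K→-3/8, P→75/8; new cluster KP
  updated: d(C,KP)=51/2, d(G,KP)=36, d(H,KP)=18, d(KP,Y)=26
step 2: merge (H,KP) at d=18, Q=-309/2; branch lengths H→103/12, KP→113/12; new cluster HKP
  updated: d(C,HKP)=85/4, d(G,HKP)=22, d(HKP,Y)=16
step 3: merge (C,G) at d=2, Q=-289/4; branch lengths C→17/16, G→15/16; new cluster CG
  updated: d(CG,HKP)=165/8, d(CG,Y)=27/2
step 4: merge (CG,HKP) at d=165/8, Q=-401/8; branch lengths CG→145/16, HKP→185/16; new cluster CGHKP
  updated: d(CGHKP,Y)=71/16
step 5: merge (CGHKP,Y) at d=71/16; branch lengths CGHKP→71/32, Y→71/32; new cluster CGHKPY
final tree: (((C:17/16,G:15/16):145/16,(H:103/12,(K:-3/8,P:75/8):113/12):185/16):71/32,Y:71/32)
total length: 865/16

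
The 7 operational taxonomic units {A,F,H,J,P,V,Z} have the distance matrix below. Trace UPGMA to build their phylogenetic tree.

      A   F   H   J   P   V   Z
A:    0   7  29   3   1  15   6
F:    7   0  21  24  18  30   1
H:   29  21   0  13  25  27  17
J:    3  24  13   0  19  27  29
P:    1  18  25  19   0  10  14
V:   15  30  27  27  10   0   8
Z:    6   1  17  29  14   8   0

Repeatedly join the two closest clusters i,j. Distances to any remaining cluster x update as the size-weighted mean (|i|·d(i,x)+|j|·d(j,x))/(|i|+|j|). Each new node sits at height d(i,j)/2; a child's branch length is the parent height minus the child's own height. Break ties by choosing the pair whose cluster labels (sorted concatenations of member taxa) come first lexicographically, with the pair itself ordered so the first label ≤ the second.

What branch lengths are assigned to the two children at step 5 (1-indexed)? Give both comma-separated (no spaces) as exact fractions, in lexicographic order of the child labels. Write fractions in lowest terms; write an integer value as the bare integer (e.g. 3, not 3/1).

5/6,9

1. join A+P (d=1) ⇒ AP; edges |A|=1/2, |P|=1/2
  updated: d(AP,F)=25/2, d(AP,H)=27, d(AP,J)=11, d(AP,V)=25/2, d(AP,Z)=10
2. join F+Z (d=1) ⇒ FZ; edges |F|=1/2, |Z|=1/2
  updated: d(AP,FZ)=45/4, d(FZ,H)=19, d(FZ,J)=53/2, d(FZ,V)=19
3. join AP+J (d=11) ⇒ AJP; edges |AP|=5, |J|=11/2
  updated: d(AJP,FZ)=49/3, d(AJP,H)=67/3, d(AJP,V)=52/3
4. join AJP+FZ (d=49/3) ⇒ AFJPZ; edges |AJP|=8/3, |FZ|=23/3
  updated: d(AFJPZ,H)=21, d(AFJPZ,V)=18
5. join AFJPZ+V (d=18) ⇒ AFJPVZ; edges |AFJPZ|=5/6, |V|=9
  updated: d(AFJPVZ,H)=22
6. join AFJPVZ+H (d=22) ⇒ AFHJPVZ; edges |AFJPVZ|=2, |H|=11
final tree: (((((A:1/2,P:1/2):5,J:11/2):8/3,(F:1/2,Z:1/2):23/3):5/6,V:9):2,H:11)
total length: 137/3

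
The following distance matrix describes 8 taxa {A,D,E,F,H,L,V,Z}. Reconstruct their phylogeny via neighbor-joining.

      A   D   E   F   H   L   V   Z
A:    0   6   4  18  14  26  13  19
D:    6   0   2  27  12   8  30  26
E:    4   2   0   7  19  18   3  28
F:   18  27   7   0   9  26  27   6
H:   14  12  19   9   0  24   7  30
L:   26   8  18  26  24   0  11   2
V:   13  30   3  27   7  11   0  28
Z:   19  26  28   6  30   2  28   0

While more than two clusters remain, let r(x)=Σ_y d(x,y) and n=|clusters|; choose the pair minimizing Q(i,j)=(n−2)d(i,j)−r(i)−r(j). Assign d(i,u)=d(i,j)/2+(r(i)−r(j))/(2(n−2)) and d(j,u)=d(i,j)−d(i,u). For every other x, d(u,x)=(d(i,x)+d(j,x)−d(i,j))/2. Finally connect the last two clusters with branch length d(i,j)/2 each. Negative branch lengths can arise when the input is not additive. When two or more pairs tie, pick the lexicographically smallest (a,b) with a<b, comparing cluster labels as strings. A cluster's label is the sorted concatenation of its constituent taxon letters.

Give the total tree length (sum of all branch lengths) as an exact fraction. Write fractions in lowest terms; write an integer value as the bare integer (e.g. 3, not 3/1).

347/8

iteration 1: select L,Z (d=2, Q=-242); attach at lengths (-1, 3); label the merged cluster LZ
  updated: d(A,LZ)=43/2, d(D,LZ)=16, d(E,LZ)=22, d(F,LZ)=15, d(H,LZ)=26, d(LZ,V)=37/2
iteration 2: select H,V (d=7, Q=-301/2); attach at lengths (47/20, 93/20); label the merged cluster HV
  updated: d(A,HV)=10, d(D,HV)=35/2, d(E,HV)=15/2, d(F,HV)=29/2, d(HV,LZ)=75/4
iteration 3: select F,LZ (d=15, Q=-459/4); attach at lengths (193/32, 287/32); label the merged cluster FLZ
  updated: d(A,FLZ)=49/4, d(D,FLZ)=14, d(E,FLZ)=7, d(FLZ,HV)=73/8
iteration 4: select FLZ,HV (d=73/8, Q=-473/8); attach at lengths (205/48, 233/48); label the merged cluster FHLVZ
  updated: d(A,FHLVZ)=105/16, d(D,FHLVZ)=179/16, d(E,FHLVZ)=43/16
iteration 5: select A,FHLVZ (d=105/16, Q=-191/8); attach at lengths (37/16, 17/4); label the merged cluster AFHLVZ
  updated: d(AFHLVZ,D)=85/16, d(AFHLVZ,E)=1/16
iteration 6: select AFHLVZ,D (d=85/16, Q=-59/8); attach at lengths (27/16, 29/8); label the merged cluster ADFHLVZ
  updated: d(ADFHLVZ,E)=-13/8
iteration 7: select ADFHLVZ,E (d=-13/8); attach at lengths (-13/16, -13/16); label the merged cluster ADEFHLVZ
final tree: (((A:37/16,((F:193/32,(L:-1,Z:3):287/32):205/48,(H:47/20,V:93/20):233/48):17/4):27/16,D:29/8):-13/16,E:-13/16)
total length: 347/8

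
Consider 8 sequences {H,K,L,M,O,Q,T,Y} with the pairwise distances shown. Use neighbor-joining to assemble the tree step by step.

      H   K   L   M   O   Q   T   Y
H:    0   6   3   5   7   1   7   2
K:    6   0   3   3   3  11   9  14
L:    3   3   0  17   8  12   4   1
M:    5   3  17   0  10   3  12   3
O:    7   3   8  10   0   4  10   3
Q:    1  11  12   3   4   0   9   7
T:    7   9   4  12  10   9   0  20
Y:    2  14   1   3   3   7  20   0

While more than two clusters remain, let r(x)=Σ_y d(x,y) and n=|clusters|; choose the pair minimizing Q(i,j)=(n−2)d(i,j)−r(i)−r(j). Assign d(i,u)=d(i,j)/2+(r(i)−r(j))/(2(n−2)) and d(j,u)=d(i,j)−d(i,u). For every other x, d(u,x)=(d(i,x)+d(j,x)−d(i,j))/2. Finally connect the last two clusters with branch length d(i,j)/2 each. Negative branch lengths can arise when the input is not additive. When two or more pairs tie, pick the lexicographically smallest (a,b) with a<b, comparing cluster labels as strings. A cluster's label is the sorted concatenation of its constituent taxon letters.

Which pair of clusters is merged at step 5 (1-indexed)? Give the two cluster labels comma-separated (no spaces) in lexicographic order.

1. join L+T (d=4, Q=-95) ⇒ LT; edges |L|=1/12, |T|=47/12
  updated: d(H,LT)=3, d(K,LT)=4, d(LT,M)=25/2, d(LT,O)=7, d(LT,Q)=17/2, d(LT,Y)=17/2
2. join K+LT (d=4, Q=-129/2) ⇒ KLT; edges |K|=7/4, |LT|=9/4
  updated: d(H,KLT)=5/2, d(KLT,M)=23/4, d(KLT,O)=3, d(KLT,Q)=31/4, d(KLT,Y)=37/4
3. join KLT+O (d=3, Q=-173/4) ⇒ KLOT; edges |KLT|=53/32, |O|=43/32
  updated: d(H,KLOT)=13/4, d(KLOT,M)=51/8, d(KLOT,Q)=35/8, d(KLOT,Y)=37/8
4. join M+Y (d=3, Q=-25) ⇒ MY; edges |M|=13/8, |Y|=11/8
  updated: d(H,MY)=2, d(KLOT,MY)=4, d(MY,Q)=7/2
5. join H+Q (d=1, Q=-105/8) ⇒ HQ; edges |H|=-5/32, |Q|=37/32
  updated: d(HQ,KLOT)=53/16, d(HQ,MY)=9/4
6. join HQ+KLOT (d=53/16, Q=-153/16) ⇒ HKLOQT; edges |HQ|=25/32, |KLOT|=81/32
  updated: d(HKLOQT,MY)=47/32
7. join HKLOQT+MY (d=47/32) ⇒ HKLMOQTY; edges |HKLOQT|=47/64, |MY|=47/64
final tree: (((H:-5/32,Q:37/32):25/32,((K:7/4,(L:1/12,T:47/12):9/4):53/32,O:43/32):81/32):47/64,(M:13/8,Y:11/8):47/64)
total length: 633/32

H,Q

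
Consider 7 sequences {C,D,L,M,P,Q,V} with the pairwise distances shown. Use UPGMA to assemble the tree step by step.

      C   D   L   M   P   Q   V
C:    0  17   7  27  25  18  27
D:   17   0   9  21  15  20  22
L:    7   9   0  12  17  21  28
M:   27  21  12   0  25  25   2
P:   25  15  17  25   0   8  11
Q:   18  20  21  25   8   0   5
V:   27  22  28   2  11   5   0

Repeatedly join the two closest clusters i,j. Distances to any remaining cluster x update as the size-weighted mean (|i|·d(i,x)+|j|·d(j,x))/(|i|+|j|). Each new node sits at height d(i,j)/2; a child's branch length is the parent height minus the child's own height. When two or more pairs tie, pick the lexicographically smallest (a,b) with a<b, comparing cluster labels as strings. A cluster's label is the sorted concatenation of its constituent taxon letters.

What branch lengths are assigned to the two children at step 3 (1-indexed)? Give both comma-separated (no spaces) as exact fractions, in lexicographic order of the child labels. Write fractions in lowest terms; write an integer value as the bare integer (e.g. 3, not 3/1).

iteration 1: select M,V (d=2); attach at lengths (1, 1); label the merged cluster MV
  updated: d(C,MV)=27, d(D,MV)=43/2, d(L,MV)=20, d(MV,P)=18, d(MV,Q)=15
iteration 2: select C,L (d=7); attach at lengths (7/2, 7/2); label the merged cluster CL
  updated: d(CL,D)=13, d(CL,MV)=47/2, d(CL,P)=21, d(CL,Q)=39/2
iteration 3: select P,Q (d=8); attach at lengths (4, 4); label the merged cluster PQ
  updated: d(CL,PQ)=81/4, d(D,PQ)=35/2, d(MV,PQ)=33/2
iteration 4: select CL,D (d=13); attach at lengths (3, 13/2); label the merged cluster CDL
  updated: d(CDL,MV)=137/6, d(CDL,PQ)=58/3
iteration 5: select MV,PQ (d=33/2); attach at lengths (29/4, 17/4); label the merged cluster MPQV
  updated: d(CDL,MPQV)=253/12
iteration 6: select CDL,MPQV (d=253/12); attach at lengths (97/24, 55/24); label the merged cluster CDLMPQV
final tree: (((C:7/2,L:7/2):3,D:13/2):97/24,((M:1,V:1):29/4,(P:4,Q:4):17/4):55/24)
total length: 133/3

4,4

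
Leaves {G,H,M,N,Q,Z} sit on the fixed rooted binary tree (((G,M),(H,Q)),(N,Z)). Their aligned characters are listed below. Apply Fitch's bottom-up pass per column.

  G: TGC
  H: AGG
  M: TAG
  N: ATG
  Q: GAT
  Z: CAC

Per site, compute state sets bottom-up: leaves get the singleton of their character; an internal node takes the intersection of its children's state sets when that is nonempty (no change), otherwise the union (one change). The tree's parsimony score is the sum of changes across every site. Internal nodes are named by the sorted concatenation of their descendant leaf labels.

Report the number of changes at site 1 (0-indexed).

3

GM@0: {T} ∩ {T} = {T} (intersection, +0)
HQ@0: {A} ∪ {G} = {A,G} (union, +1)
GHMQ@0: {T} ∪ {A,G} = {A,G,T} (union, +1)
NZ@0: {A} ∪ {C} = {A,C} (union, +1)
GHMNQZ@0: {A,G,T} ∩ {A,C} = {A} (intersection, +0)
GM@1: {G} ∪ {A} = {A,G} (union, +1)
HQ@1: {G} ∪ {A} = {A,G} (union, +1)
GHMQ@1: {A,G} ∩ {A,G} = {A,G} (intersection, +0)
NZ@1: {T} ∪ {A} = {A,T} (union, +1)
GHMNQZ@1: {A,G} ∩ {A,T} = {A} (intersection, +0)
GM@2: {C} ∪ {G} = {C,G} (union, +1)
HQ@2: {G} ∪ {T} = {G,T} (union, +1)
GHMQ@2: {C,G} ∩ {G,T} = {G} (intersection, +0)
NZ@2: {G} ∪ {C} = {C,G} (union, +1)
GHMNQZ@2: {G} ∩ {C,G} = {G} (intersection, +0)
per-site changes: [3, 3, 3]; total = 9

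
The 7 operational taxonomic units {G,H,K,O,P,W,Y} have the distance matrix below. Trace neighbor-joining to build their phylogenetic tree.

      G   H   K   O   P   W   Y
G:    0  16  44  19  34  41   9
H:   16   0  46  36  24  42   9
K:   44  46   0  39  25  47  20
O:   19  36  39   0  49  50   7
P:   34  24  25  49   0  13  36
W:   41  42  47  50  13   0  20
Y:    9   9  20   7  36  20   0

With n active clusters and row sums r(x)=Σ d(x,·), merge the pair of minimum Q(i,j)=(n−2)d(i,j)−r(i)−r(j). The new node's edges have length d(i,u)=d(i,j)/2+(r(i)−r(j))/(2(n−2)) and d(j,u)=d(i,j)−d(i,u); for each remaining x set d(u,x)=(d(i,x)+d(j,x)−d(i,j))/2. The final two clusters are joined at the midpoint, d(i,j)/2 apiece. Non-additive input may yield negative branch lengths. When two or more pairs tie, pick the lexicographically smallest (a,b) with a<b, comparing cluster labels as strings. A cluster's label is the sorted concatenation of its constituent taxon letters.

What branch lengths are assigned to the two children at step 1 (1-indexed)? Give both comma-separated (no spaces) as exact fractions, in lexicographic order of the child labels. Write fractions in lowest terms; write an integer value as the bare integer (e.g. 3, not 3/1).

step 1: merge (P,W) at d=13, Q=-329; branch lengths P→33/10, W→97/10; new cluster PW
  updated: d(G,PW)=31, d(H,PW)=53/2, d(K,PW)=59/2, d(O,PW)=43, d(PW,Y)=43/2
step 2: merge (K,PW) at d=59/2, Q=-212; branch lengths K→145/8, PW→91/8; new cluster KPW
  updated: d(G,KPW)=91/4, d(H,KPW)=43/2, d(KPW,O)=105/4, d(KPW,Y)=6
step 3: merge (G,H) at d=16, Q=-405/4; branch lengths G→43/8, H→85/8; new cluster GH
  updated: d(GH,KPW)=113/8, d(GH,O)=39/2, d(GH,Y)=1
step 4: merge (GH,KPW) at d=113/8, Q=-211/4; branch lengths GH→33/8, KPW→10; new cluster GHKPW
  updated: d(GHKPW,O)=253/16, d(GHKPW,Y)=-57/16
step 5: merge (GHKPW,O) at d=253/16, Q=-77/4; branch lengths GHKPW→21/8, O→211/16; new cluster GHKOPW
  updated: d(GHKOPW,Y)=-99/16
step 6: merge (GHKOPW,Y) at d=-99/16; branch lengths GHKOPW→-99/32, Y→-99/32; new cluster GHKOPWY
final tree: ((((G:43/8,H:85/8):33/8,(K:145/8,(P:33/10,W:97/10):91/8):10):21/8,O:211/16):-99/32,Y:-99/32)
total length: 329/4

33/10,97/10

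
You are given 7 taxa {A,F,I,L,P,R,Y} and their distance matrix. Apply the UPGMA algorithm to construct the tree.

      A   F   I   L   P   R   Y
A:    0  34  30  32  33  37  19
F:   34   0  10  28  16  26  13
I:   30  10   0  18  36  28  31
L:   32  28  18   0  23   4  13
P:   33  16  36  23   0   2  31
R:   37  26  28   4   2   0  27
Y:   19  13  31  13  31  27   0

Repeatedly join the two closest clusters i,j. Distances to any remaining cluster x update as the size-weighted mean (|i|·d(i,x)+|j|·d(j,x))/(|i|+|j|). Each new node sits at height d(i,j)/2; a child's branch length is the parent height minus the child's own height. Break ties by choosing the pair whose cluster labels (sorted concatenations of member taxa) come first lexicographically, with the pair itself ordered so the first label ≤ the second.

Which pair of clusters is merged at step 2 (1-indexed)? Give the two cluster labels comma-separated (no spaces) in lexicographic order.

1. join P+R (d=2) ⇒ PR; edges |P|=1, |R|=1
  updated: d(A,PR)=35, d(F,PR)=21, d(I,PR)=32, d(L,PR)=27/2, d(PR,Y)=29
2. join F+I (d=10) ⇒ FI; edges |F|=5, |I|=5
  updated: d(A,FI)=32, d(FI,L)=23, d(FI,PR)=53/2, d(FI,Y)=22
3. join L+Y (d=13) ⇒ LY; edges |L|=13/2, |Y|=13/2
  updated: d(A,LY)=51/2, d(FI,LY)=45/2, d(LY,PR)=85/4
4. join LY+PR (d=85/4) ⇒ LPRY; edges |LY|=33/8, |PR|=77/8
  updated: d(A,LPRY)=121/4, d(FI,LPRY)=49/2
5. join FI+LPRY (d=49/2) ⇒ FILPRY; edges |FI|=29/4, |LPRY|=13/8
  updated: d(A,FILPRY)=185/6
6. join A+FILPRY (d=185/6) ⇒ AFILPRY; edges |A|=185/12, |FILPRY|=19/6
final tree: (A:185/12,((F:5,I:5):29/4,((L:13/2,Y:13/2):33/8,(P:1,R:1):77/8):13/8):19/6)
total length: 1589/24

F,I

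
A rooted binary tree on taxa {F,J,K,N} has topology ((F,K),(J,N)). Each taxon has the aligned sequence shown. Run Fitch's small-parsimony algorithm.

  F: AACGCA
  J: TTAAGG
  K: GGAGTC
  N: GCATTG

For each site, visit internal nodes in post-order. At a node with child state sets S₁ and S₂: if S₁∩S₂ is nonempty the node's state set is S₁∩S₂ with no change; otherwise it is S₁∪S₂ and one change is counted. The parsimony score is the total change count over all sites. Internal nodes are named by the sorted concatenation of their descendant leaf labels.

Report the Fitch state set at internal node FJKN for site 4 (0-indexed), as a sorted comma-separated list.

T

site 0, node FK: F={A} ∪ K={G} → {A,G} (+1)
site 0, node JN: J={T} ∪ N={G} → {G,T} (+1)
site 0, node FJKN: FK={A,G} ∩ JN={G,T} → {G} (+0)
site 1, node FK: F={A} ∪ K={G} → {A,G} (+1)
site 1, node JN: J={T} ∪ N={C} → {C,T} (+1)
site 1, node FJKN: FK={A,G} ∪ JN={C,T} → {A,C,G,T} (+1)
site 2, node FK: F={C} ∪ K={A} → {A,C} (+1)
site 2, node JN: J={A} ∩ N={A} → {A} (+0)
site 2, node FJKN: FK={A,C} ∩ JN={A} → {A} (+0)
site 3, node FK: F={G} ∩ K={G} → {G} (+0)
site 3, node JN: J={A} ∪ N={T} → {A,T} (+1)
site 3, node FJKN: FK={G} ∪ JN={A,T} → {A,G,T} (+1)
site 4, node FK: F={C} ∪ K={T} → {C,T} (+1)
site 4, node JN: J={G} ∪ N={T} → {G,T} (+1)
site 4, node FJKN: FK={C,T} ∩ JN={G,T} → {T} (+0)
site 5, node FK: F={A} ∪ K={C} → {A,C} (+1)
site 5, node JN: J={G} ∩ N={G} → {G} (+0)
site 5, node FJKN: FK={A,C} ∪ JN={G} → {A,C,G} (+1)
per-site changes: [2, 3, 1, 2, 2, 2]; total = 12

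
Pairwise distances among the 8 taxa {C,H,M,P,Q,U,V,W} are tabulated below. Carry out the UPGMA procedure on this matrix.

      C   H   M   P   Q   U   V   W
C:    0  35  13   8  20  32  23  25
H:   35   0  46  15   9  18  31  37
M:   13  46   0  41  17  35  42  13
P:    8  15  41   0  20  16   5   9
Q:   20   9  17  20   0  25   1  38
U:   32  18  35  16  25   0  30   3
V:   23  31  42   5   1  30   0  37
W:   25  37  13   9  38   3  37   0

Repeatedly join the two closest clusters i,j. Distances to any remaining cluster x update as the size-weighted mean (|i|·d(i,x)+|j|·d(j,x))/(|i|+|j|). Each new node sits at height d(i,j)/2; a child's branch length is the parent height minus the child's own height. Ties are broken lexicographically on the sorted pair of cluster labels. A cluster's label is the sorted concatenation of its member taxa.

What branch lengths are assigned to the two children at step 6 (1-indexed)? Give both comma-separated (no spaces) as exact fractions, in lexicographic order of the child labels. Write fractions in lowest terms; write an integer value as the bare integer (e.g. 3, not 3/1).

1. join Q+V (d=1) ⇒ QV; edges |Q|=1/2, |V|=1/2
  updated: d(C,QV)=43/2, d(H,QV)=20, d(M,QV)=59/2, d(P,QV)=25/2, d(QV,U)=55/2, d(QV,W)=75/2
2. join U+W (d=3) ⇒ UW; edges |U|=3/2, |W|=3/2
  updated: d(C,UW)=57/2, d(H,UW)=55/2, d(M,UW)=24, d(P,UW)=25/2, d(QV,UW)=65/2
3. join C+P (d=8) ⇒ CP; edges |C|=4, |P|=4
  updated: d(CP,H)=25, d(CP,M)=27, d(CP,QV)=17, d(CP,UW)=41/2
4. join CP+QV (d=17) ⇒ CPQV; edges |CP|=9/2, |QV|=8
  updated: d(CPQV,H)=45/2, d(CPQV,M)=113/4, d(CPQV,UW)=53/2
5. join CPQV+H (d=45/2) ⇒ CHPQV; edges |CPQV|=11/4, |H|=45/4
  updated: d(CHPQV,M)=159/5, d(CHPQV,UW)=267/10
6. join M+UW (d=24) ⇒ MUW; edges |M|=12, |UW|=21/2
  updated: d(CHPQV,MUW)=142/5
7. join CHPQV+MUW (d=142/5) ⇒ CHMPQUVW; edges |CHPQV|=59/20, |MUW|=11/5
final tree: ((((C:4,P:4):9/2,(Q:1/2,V:1/2):8):11/4,H:45/4):59/20,(M:12,(U:3/2,W:3/2):21/2):11/5)
total length: 1323/20

12,21/2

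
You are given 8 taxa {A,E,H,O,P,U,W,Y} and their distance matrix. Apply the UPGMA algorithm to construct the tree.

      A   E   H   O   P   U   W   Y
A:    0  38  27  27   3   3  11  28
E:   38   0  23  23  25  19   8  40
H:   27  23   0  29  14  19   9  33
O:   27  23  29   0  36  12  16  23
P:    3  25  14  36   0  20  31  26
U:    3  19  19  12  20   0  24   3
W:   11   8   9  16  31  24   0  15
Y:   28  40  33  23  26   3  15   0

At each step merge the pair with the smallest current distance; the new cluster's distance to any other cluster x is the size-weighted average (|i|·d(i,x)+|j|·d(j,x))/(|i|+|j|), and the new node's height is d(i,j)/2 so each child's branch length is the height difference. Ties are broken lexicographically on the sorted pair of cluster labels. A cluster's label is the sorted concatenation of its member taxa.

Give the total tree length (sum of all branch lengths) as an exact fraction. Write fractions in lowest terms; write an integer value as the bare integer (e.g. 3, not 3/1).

iteration 1: select A,P (d=3); attach at lengths (3/2, 3/2); label the merged cluster AP
  updated: d(AP,E)=63/2, d(AP,H)=41/2, d(AP,O)=63/2, d(AP,U)=23/2, d(AP,W)=21, d(AP,Y)=27
iteration 2: select U,Y (d=3); attach at lengths (3/2, 3/2); label the merged cluster UY
  updated: d(AP,UY)=77/4, d(E,UY)=59/2, d(H,UY)=26, d(O,UY)=35/2, d(UY,W)=39/2
iteration 3: select E,W (d=8); attach at lengths (4, 4); label the merged cluster EW
  updated: d(AP,EW)=105/4, d(EW,H)=16, d(EW,O)=39/2, d(EW,UY)=49/2
iteration 4: select EW,H (d=16); attach at lengths (4, 8); label the merged cluster EHW
  updated: d(AP,EHW)=73/3, d(EHW,O)=68/3, d(EHW,UY)=25
iteration 5: select O,UY (d=35/2); attach at lengths (35/4, 29/4); label the merged cluster OUY
  updated: d(AP,OUY)=70/3, d(EHW,OUY)=218/9
iteration 6: select AP,OUY (d=70/3); attach at lengths (61/6, 35/12); label the merged cluster AOPUY
  updated: d(AOPUY,EHW)=364/15
iteration 7: select AOPUY,EHW (d=364/15); attach at lengths (7/15, 62/15); label the merged cluster AEHOPUWY
final tree: (((A:3/2,P:3/2):61/6,(O:35/4,(U:3/2,Y:3/2):29/4):35/12):7/15,((E:4,W:4):4,H:8):62/15)
total length: 3581/60

3581/60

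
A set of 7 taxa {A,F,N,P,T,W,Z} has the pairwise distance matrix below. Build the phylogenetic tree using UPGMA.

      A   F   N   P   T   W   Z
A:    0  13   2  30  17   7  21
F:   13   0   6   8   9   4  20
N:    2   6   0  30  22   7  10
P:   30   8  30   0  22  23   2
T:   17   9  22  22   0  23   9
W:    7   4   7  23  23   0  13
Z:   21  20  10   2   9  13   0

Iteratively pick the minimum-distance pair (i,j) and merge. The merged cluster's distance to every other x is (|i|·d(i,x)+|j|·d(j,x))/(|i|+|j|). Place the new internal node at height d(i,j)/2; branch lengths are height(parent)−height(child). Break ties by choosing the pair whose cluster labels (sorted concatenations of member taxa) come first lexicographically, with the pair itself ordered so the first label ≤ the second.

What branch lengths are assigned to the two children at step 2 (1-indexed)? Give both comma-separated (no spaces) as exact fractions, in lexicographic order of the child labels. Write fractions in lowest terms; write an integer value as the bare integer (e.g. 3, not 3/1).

1,1

1. join A+N (d=2) ⇒ AN; edges |A|=1, |N|=1
  updated: d(AN,F)=19/2, d(AN,P)=30, d(AN,T)=39/2, d(AN,W)=7, d(AN,Z)=31/2
2. join P+Z (d=2) ⇒ PZ; edges |P|=1, |Z|=1
  updated: d(AN,PZ)=91/4, d(F,PZ)=14, d(PZ,T)=31/2, d(PZ,W)=18
3. join F+W (d=4) ⇒ FW; edges |F|=2, |W|=2
  updated: d(AN,FW)=33/4, d(FW,PZ)=16, d(FW,T)=16
4. join AN+FW (d=33/4) ⇒ AFNW; edges |AN|=25/8, |FW|=17/8
  updated: d(AFNW,PZ)=155/8, d(AFNW,T)=71/4
5. join PZ+T (d=31/2) ⇒ PTZ; edges |PZ|=27/4, |T|=31/4
  updated: d(AFNW,PTZ)=113/6
6. join AFNW+PTZ (d=113/6) ⇒ AFNPTWZ; edges |AFNW|=127/24, |PTZ|=5/3
final tree: (((A:1,N:1):25/8,(F:2,W:2):17/8):127/24,((P:1,Z:1):27/4,T:31/4):5/3)
total length: 833/24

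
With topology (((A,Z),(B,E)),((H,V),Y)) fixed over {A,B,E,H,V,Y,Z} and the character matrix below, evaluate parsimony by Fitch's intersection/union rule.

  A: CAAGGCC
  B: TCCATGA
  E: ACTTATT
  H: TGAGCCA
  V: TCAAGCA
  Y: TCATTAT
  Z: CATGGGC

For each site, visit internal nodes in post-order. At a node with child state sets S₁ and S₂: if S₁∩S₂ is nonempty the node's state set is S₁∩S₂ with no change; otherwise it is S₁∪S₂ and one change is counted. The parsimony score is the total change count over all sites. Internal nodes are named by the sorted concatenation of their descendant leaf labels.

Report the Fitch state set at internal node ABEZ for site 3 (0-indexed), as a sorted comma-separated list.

site 0, node AZ: A={C} ∩ Z={C} → {C} (+0)
site 0, node BE: B={T} ∪ E={A} → {A,T} (+1)
site 0, node ABEZ: AZ={C} ∪ BE={A,T} → {A,C,T} (+1)
site 0, node HV: H={T} ∩ V={T} → {T} (+0)
site 0, node HVY: HV={T} ∩ Y={T} → {T} (+0)
site 0, node ABEHVYZ: ABEZ={A,C,T} ∩ HVY={T} → {T} (+0)
site 1, node AZ: A={A} ∩ Z={A} → {A} (+0)
site 1, node BE: B={C} ∩ E={C} → {C} (+0)
site 1, node ABEZ: AZ={A} ∪ BE={C} → {A,C} (+1)
site 1, node HV: H={G} ∪ V={C} → {C,G} (+1)
site 1, node HVY: HV={C,G} ∩ Y={C} → {C} (+0)
site 1, node ABEHVYZ: ABEZ={A,C} ∩ HVY={C} → {C} (+0)
site 2, node AZ: A={A} ∪ Z={T} → {A,T} (+1)
site 2, node BE: B={C} ∪ E={T} → {C,T} (+1)
site 2, node ABEZ: AZ={A,T} ∩ BE={C,T} → {T} (+0)
site 2, node HV: H={A} ∩ V={A} → {A} (+0)
site 2, node HVY: HV={A} ∩ Y={A} → {A} (+0)
site 2, node ABEHVYZ: ABEZ={T} ∪ HVY={A} → {A,T} (+1)
site 3, node AZ: A={G} ∩ Z={G} → {G} (+0)
site 3, node BE: B={A} ∪ E={T} → {A,T} (+1)
site 3, node ABEZ: AZ={G} ∪ BE={A,T} → {A,G,T} (+1)
site 3, node HV: H={G} ∪ V={A} → {A,G} (+1)
site 3, node HVY: HV={A,G} ∪ Y={T} → {A,G,T} (+1)
site 3, node ABEHVYZ: ABEZ={A,G,T} ∩ HVY={A,G,T} → {A,G,T} (+0)
site 4, node AZ: A={G} ∩ Z={G} → {G} (+0)
site 4, node BE: B={T} ∪ E={A} → {A,T} (+1)
site 4, node ABEZ: AZ={G} ∪ BE={A,T} → {A,G,T} (+1)
site 4, node HV: H={C} ∪ V={G} → {C,G} (+1)
site 4, node HVY: HV={C,G} ∪ Y={T} → {C,G,T} (+1)
site 4, node ABEHVYZ: ABEZ={A,G,T} ∩ HVY={C,G,T} → {G,T} (+0)
site 5, node AZ: A={C} ∪ Z={G} → {C,G} (+1)
site 5, node BE: B={G} ∪ E={T} → {G,T} (+1)
site 5, node ABEZ: AZ={C,G} ∩ BE={G,T} → {G} (+0)
site 5, node HV: H={C} ∩ V={C} → {C} (+0)
site 5, node HVY: HV={C} ∪ Y={A} → {A,C} (+1)
site 5, node ABEHVYZ: ABEZ={G} ∪ HVY={A,C} → {A,C,G} (+1)
site 6, node AZ: A={C} ∩ Z={C} → {C} (+0)
site 6, node BE: B={A} ∪ E={T} → {A,T} (+1)
site 6, node ABEZ: AZ={C} ∪ BE={A,T} → {A,C,T} (+1)
site 6, node HV: H={A} ∩ V={A} → {A} (+0)
site 6, node HVY: HV={A} ∪ Y={T} → {A,T} (+1)
site 6, node ABEHVYZ: ABEZ={A,C,T} ∩ HVY={A,T} → {A,T} (+0)
per-site changes: [2, 2, 3, 4, 4, 4, 3]; total = 22

A,G,T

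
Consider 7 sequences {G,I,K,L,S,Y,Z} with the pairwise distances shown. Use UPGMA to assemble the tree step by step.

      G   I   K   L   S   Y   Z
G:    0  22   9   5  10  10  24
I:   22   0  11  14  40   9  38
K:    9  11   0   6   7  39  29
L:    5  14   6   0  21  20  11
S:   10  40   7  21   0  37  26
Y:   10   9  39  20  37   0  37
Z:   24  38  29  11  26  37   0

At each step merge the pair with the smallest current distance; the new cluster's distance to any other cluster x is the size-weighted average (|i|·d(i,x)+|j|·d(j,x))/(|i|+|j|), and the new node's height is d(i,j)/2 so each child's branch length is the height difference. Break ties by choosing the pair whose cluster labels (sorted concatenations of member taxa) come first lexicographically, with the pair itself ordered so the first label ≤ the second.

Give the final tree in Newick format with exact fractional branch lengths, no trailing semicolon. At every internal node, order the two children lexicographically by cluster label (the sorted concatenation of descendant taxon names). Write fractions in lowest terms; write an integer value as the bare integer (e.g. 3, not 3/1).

iteration 1: select G,L (d=5); attach at lengths (5/2, 5/2); label the merged cluster GL
  updated: d(GL,I)=18, d(GL,K)=15/2, d(GL,S)=31/2, d(GL,Y)=15, d(GL,Z)=35/2
iteration 2: select K,S (d=7); attach at lengths (7/2, 7/2); label the merged cluster KS
  updated: d(GL,KS)=23/2, d(I,KS)=51/2, d(KS,Y)=38, d(KS,Z)=55/2
iteration 3: select I,Y (d=9); attach at lengths (9/2, 9/2); label the merged cluster IY
  updated: d(GL,IY)=33/2, d(IY,KS)=127/4, d(IY,Z)=75/2
iteration 4: select GL,KS (d=23/2); attach at lengths (13/4, 9/4); label the merged cluster GKLS
  updated: d(GKLS,IY)=193/8, d(GKLS,Z)=45/2
iteration 5: select GKLS,Z (d=45/2); attach at lengths (11/2, 45/4); label the merged cluster GKLSZ
  updated: d(GKLSZ,IY)=134/5
iteration 6: select GKLSZ,IY (d=134/5); attach at lengths (43/20, 89/10); label the merged cluster GIKLSYZ
final tree: ((((G:5/2,L:5/2):13/4,(K:7/2,S:7/2):9/4):11/2,Z:45/4):43/20,(I:9/2,Y:9/2):89/10)
total length: 543/10

((((G:5/2,L:5/2):13/4,(K:7/2,S:7/2):9/4):11/2,Z:45/4):43/20,(I:9/2,Y:9/2):89/10)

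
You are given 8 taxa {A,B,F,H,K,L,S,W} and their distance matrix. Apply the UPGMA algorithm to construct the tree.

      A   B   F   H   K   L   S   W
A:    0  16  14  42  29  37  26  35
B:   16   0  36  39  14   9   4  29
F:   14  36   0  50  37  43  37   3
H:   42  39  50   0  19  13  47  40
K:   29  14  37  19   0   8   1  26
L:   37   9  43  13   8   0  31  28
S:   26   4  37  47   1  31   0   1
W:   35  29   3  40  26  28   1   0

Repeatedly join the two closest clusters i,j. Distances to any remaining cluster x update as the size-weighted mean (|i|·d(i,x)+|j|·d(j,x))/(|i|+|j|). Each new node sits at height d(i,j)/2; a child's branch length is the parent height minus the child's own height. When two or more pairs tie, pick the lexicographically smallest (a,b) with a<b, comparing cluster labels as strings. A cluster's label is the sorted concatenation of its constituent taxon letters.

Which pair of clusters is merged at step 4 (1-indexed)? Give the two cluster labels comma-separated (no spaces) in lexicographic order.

H,L

iteration 1: select K,S (d=1); attach at lengths (1/2, 1/2); label the merged cluster KS
  updated: d(A,KS)=55/2, d(B,KS)=9, d(F,KS)=37, d(H,KS)=33, d(KS,L)=39/2, d(KS,W)=27/2
iteration 2: select F,W (d=3); attach at lengths (3/2, 3/2); label the merged cluster FW
  updated: d(A,FW)=49/2, d(B,FW)=65/2, d(FW,H)=45, d(FW,KS)=101/4, d(FW,L)=71/2
iteration 3: select B,KS (d=9); attach at lengths (9/2, 4); label the merged cluster BKS
  updated: d(A,BKS)=71/3, d(BKS,FW)=83/3, d(BKS,H)=35, d(BKS,L)=16
iteration 4: select H,L (d=13); attach at lengths (13/2, 13/2); label the merged cluster HL
  updated: d(A,HL)=79/2, d(BKS,HL)=51/2, d(FW,HL)=161/4
iteration 5: select A,BKS (d=71/3); attach at lengths (71/6, 22/3); label the merged cluster ABKS
  updated: d(ABKS,FW)=215/8, d(ABKS,HL)=29
iteration 6: select ABKS,FW (d=215/8); attach at lengths (77/48, 191/16); label the merged cluster ABFKSW
  updated: d(ABFKSW,HL)=131/4
iteration 7: select ABFKSW,HL (d=131/4); attach at lengths (47/16, 79/8); label the merged cluster ABFHKLSW
final tree: (((A:71/6,(B:9/2,(K:1/2,S:1/2):4):22/3):77/48,(F:3/2,W:3/2):191/16):47/16,(H:13/2,L:13/2):79/8)
total length: 3409/48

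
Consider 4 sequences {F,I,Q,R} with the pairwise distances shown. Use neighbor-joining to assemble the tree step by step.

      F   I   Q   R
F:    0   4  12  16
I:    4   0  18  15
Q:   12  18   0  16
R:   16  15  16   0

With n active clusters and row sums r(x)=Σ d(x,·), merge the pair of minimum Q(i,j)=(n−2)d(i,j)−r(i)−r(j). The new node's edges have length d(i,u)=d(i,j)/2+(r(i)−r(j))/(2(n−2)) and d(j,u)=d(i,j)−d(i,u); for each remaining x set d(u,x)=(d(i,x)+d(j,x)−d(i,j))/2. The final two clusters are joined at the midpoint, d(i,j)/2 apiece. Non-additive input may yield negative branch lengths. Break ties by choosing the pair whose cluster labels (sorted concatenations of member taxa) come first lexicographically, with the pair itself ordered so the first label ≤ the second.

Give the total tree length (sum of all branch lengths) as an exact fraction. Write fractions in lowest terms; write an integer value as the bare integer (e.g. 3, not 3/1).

101/4

iteration 1: select F,I (d=4, Q=-61); attach at lengths (3/4, 13/4); label the merged cluster FI
  updated: d(FI,Q)=13, d(FI,R)=27/2
iteration 2: select FI,Q (d=13, Q=-85/2); attach at lengths (21/4, 31/4); label the merged cluster FIQ
  updated: d(FIQ,R)=33/4
iteration 3: select FIQ,R (d=33/4); attach at lengths (33/8, 33/8); label the merged cluster FIQR
final tree: (((F:3/4,I:13/4):21/4,Q:31/4):33/8,R:33/8)
total length: 101/4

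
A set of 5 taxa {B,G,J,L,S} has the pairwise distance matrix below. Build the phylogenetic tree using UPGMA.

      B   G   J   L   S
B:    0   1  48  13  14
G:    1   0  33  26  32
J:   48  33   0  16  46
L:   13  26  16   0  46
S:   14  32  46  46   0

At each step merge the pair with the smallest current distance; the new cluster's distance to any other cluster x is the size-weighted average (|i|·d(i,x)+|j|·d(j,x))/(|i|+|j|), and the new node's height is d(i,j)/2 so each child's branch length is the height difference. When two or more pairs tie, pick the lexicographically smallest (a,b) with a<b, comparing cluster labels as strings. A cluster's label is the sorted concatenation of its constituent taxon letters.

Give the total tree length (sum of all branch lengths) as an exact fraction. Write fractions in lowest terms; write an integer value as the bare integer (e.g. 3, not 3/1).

166/3

step 1: merge (B,G) at d=1; branch lengths B→1/2, G→1/2; new cluster BG
  updated: d(BG,J)=81/2, d(BG,L)=39/2, d(BG,S)=23
step 2: merge (J,L) at d=16; branch lengths J→8, L→8; new cluster JL
  updated: d(BG,JL)=30, d(JL,S)=46
step 3: merge (BG,S) at d=23; branch lengths BG→11, S→23/2; new cluster BGS
  updated: d(BGS,JL)=106/3
step 4: merge (BGS,JL) at d=106/3; branch lengths BGS→37/6, JL→29/3; new cluster BGJLS
final tree: (((B:1/2,G:1/2):11,S:23/2):37/6,(J:8,L:8):29/3)
total length: 166/3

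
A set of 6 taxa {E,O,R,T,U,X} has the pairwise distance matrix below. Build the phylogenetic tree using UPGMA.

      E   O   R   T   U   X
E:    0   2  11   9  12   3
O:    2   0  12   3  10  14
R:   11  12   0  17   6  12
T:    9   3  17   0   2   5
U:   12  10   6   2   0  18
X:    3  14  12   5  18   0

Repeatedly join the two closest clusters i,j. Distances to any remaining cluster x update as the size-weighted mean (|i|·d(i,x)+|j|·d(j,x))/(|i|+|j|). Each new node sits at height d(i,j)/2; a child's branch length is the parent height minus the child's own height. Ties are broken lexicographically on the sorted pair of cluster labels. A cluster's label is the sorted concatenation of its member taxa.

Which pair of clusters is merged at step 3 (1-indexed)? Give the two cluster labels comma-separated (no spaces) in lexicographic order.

EO,TU

iteration 1: select E,O (d=2); attach at lengths (1, 1); label the merged cluster EO
  updated: d(EO,R)=23/2, d(EO,T)=6, d(EO,U)=11, d(EO,X)=17/2
iteration 2: select T,U (d=2); attach at lengths (1, 1); label the merged cluster TU
  updated: d(EO,TU)=17/2, d(R,TU)=23/2, d(TU,X)=23/2
iteration 3: select EO,TU (d=17/2); attach at lengths (13/4, 13/4); label the merged cluster EOTU
  updated: d(EOTU,R)=23/2, d(EOTU,X)=10
iteration 4: select EOTU,X (d=10); attach at lengths (3/4, 5); label the merged cluster EOTUX
  updated: d(EOTUX,R)=58/5
iteration 5: select EOTUX,R (d=58/5); attach at lengths (4/5, 29/5); label the merged cluster EORTUX
final tree: ((((E:1,O:1):13/4,(T:1,U:1):13/4):3/4,X:5):4/5,R:29/5)
total length: 457/20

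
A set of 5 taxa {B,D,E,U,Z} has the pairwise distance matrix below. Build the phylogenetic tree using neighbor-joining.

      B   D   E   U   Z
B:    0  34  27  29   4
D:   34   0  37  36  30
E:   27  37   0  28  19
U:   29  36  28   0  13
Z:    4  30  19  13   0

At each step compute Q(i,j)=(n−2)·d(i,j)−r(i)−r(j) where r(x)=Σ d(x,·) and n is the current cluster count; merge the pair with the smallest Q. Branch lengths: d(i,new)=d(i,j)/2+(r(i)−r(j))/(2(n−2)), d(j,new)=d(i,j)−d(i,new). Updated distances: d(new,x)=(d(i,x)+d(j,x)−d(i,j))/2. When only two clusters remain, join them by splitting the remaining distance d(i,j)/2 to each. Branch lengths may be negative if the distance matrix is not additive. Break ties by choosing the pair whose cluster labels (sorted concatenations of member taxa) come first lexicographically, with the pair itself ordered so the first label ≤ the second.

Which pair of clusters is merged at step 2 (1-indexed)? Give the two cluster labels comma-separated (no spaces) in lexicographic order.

BZ,U

iteration 1: select B,Z (d=4, Q=-148); attach at lengths (20/3, -8/3); label the merged cluster BZ
  updated: d(BZ,D)=30, d(BZ,E)=21, d(BZ,U)=19
iteration 2: select BZ,U (d=19, Q=-115); attach at lengths (25/4, 51/4); label the merged cluster BUZ
  updated: d(BUZ,D)=47/2, d(BUZ,E)=15
iteration 3: select BUZ,D (d=47/2, Q=-151/2); attach at lengths (3/4, 91/4); label the merged cluster BDUZ
  updated: d(BDUZ,E)=57/4
iteration 4: select BDUZ,E (d=57/4); attach at lengths (57/8, 57/8); label the merged cluster BDEUZ
final tree: ((((B:20/3,Z:-8/3):25/4,U:51/4):3/4,D:91/4):57/8,E:57/8)
total length: 243/4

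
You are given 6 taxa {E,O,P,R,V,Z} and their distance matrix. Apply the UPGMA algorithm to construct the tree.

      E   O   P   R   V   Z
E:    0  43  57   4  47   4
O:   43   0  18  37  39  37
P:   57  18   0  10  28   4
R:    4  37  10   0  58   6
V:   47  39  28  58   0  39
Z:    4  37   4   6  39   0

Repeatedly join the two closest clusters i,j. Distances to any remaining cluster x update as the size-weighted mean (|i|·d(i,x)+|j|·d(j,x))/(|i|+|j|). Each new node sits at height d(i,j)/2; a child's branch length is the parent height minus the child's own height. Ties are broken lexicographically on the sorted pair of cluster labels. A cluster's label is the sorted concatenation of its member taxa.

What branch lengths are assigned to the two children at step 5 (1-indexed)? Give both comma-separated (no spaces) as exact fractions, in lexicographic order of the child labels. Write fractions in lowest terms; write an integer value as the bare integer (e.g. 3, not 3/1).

169/40,211/10

1. join E+R (d=4) ⇒ ER; edges |E|=2, |R|=2
  updated: d(ER,O)=40, d(ER,P)=67/2, d(ER,V)=105/2, d(ER,Z)=5
2. join P+Z (d=4) ⇒ PZ; edges |P|=2, |Z|=2
  updated: d(ER,PZ)=77/4, d(O,PZ)=55/2, d(PZ,V)=67/2
3. join ER+PZ (d=77/4) ⇒ EPRZ; edges |ER|=61/8, |PZ|=61/8
  updated: d(EPRZ,O)=135/4, d(EPRZ,V)=43
4. join EPRZ+O (d=135/4) ⇒ EOPRZ; edges |EPRZ|=29/4, |O|=135/8
  updated: d(EOPRZ,V)=211/5
5. join EOPRZ+V (d=211/5) ⇒ EOPRVZ; edges |EOPRZ|=169/40, |V|=211/10
final tree: ((((E:2,R:2):61/8,(P:2,Z:2):61/8):29/4,O:135/8):169/40,V:211/10)
total length: 727/10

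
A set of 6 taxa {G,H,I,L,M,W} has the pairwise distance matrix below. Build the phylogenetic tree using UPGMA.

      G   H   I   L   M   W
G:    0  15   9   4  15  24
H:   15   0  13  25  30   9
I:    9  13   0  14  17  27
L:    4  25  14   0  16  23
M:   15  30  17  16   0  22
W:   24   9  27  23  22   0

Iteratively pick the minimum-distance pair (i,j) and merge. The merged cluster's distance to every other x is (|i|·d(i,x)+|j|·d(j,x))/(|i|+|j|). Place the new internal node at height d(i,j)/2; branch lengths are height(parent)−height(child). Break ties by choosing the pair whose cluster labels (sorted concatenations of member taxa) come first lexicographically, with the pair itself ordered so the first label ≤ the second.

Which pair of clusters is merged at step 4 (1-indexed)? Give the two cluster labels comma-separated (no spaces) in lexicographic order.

GIL,M

iteration 1: select G,L (d=4); attach at lengths (2, 2); label the merged cluster GL
  updated: d(GL,H)=20, d(GL,I)=23/2, d(GL,M)=31/2, d(GL,W)=47/2
iteration 2: select H,W (d=9); attach at lengths (9/2, 9/2); label the merged cluster HW
  updated: d(GL,HW)=87/4, d(HW,I)=20, d(HW,M)=26
iteration 3: select GL,I (d=23/2); attach at lengths (15/4, 23/4); label the merged cluster GIL
  updated: d(GIL,HW)=127/6, d(GIL,M)=16
iteration 4: select GIL,M (d=16); attach at lengths (9/4, 8); label the merged cluster GILM
  updated: d(GILM,HW)=179/8
iteration 5: select GILM,HW (d=179/8); attach at lengths (51/16, 107/16); label the merged cluster GHILMW
final tree: ((((G:2,L:2):15/4,I:23/4):9/4,M:8):51/16,(H:9/2,W:9/2):107/16)
total length: 341/8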